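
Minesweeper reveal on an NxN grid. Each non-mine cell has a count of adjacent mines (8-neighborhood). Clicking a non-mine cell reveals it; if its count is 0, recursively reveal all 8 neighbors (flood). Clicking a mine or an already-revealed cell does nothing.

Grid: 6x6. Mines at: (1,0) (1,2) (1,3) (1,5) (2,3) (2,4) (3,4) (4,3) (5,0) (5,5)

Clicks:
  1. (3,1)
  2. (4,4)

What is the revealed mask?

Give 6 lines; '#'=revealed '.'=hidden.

Click 1 (3,1) count=0: revealed 9 new [(2,0) (2,1) (2,2) (3,0) (3,1) (3,2) (4,0) (4,1) (4,2)] -> total=9
Click 2 (4,4) count=3: revealed 1 new [(4,4)] -> total=10

Answer: ......
......
###...
###...
###.#.
......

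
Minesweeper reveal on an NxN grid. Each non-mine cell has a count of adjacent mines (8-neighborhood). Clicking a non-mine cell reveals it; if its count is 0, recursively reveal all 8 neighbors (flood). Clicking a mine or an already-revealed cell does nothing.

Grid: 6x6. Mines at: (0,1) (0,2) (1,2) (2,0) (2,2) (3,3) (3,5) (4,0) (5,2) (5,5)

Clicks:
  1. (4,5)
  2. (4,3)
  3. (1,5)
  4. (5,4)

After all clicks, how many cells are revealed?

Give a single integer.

Answer: 12

Derivation:
Click 1 (4,5) count=2: revealed 1 new [(4,5)] -> total=1
Click 2 (4,3) count=2: revealed 1 new [(4,3)] -> total=2
Click 3 (1,5) count=0: revealed 9 new [(0,3) (0,4) (0,5) (1,3) (1,4) (1,5) (2,3) (2,4) (2,5)] -> total=11
Click 4 (5,4) count=1: revealed 1 new [(5,4)] -> total=12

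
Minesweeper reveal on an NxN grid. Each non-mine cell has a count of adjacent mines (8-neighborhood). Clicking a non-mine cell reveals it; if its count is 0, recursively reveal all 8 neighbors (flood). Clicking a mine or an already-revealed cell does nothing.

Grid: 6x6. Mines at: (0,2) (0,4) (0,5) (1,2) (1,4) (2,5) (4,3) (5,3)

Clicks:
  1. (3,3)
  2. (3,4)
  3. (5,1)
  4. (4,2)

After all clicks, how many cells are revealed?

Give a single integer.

Answer: 18

Derivation:
Click 1 (3,3) count=1: revealed 1 new [(3,3)] -> total=1
Click 2 (3,4) count=2: revealed 1 new [(3,4)] -> total=2
Click 3 (5,1) count=0: revealed 16 new [(0,0) (0,1) (1,0) (1,1) (2,0) (2,1) (2,2) (3,0) (3,1) (3,2) (4,0) (4,1) (4,2) (5,0) (5,1) (5,2)] -> total=18
Click 4 (4,2) count=2: revealed 0 new [(none)] -> total=18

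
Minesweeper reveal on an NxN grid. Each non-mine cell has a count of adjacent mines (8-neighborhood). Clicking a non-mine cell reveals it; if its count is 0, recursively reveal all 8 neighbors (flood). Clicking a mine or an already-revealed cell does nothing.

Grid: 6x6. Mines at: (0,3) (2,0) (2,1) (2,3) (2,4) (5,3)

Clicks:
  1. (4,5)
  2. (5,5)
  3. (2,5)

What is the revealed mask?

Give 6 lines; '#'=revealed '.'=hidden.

Answer: ......
......
.....#
....##
....##
....##

Derivation:
Click 1 (4,5) count=0: revealed 6 new [(3,4) (3,5) (4,4) (4,5) (5,4) (5,5)] -> total=6
Click 2 (5,5) count=0: revealed 0 new [(none)] -> total=6
Click 3 (2,5) count=1: revealed 1 new [(2,5)] -> total=7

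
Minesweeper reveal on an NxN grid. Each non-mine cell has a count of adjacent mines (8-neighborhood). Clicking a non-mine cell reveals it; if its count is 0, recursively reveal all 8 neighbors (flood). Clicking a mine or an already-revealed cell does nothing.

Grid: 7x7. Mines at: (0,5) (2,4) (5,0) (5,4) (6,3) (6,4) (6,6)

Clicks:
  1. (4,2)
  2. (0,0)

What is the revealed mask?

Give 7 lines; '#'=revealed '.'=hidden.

Click 1 (4,2) count=0: revealed 25 new [(0,0) (0,1) (0,2) (0,3) (0,4) (1,0) (1,1) (1,2) (1,3) (1,4) (2,0) (2,1) (2,2) (2,3) (3,0) (3,1) (3,2) (3,3) (4,0) (4,1) (4,2) (4,3) (5,1) (5,2) (5,3)] -> total=25
Click 2 (0,0) count=0: revealed 0 new [(none)] -> total=25

Answer: #####..
#####..
####...
####...
####...
.###...
.......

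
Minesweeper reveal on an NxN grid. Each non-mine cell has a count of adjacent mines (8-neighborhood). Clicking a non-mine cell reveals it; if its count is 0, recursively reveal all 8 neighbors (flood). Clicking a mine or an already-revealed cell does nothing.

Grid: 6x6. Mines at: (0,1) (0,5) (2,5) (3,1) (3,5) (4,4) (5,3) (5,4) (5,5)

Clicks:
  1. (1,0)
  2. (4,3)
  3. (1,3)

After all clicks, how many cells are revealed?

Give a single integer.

Click 1 (1,0) count=1: revealed 1 new [(1,0)] -> total=1
Click 2 (4,3) count=3: revealed 1 new [(4,3)] -> total=2
Click 3 (1,3) count=0: revealed 12 new [(0,2) (0,3) (0,4) (1,2) (1,3) (1,4) (2,2) (2,3) (2,4) (3,2) (3,3) (3,4)] -> total=14

Answer: 14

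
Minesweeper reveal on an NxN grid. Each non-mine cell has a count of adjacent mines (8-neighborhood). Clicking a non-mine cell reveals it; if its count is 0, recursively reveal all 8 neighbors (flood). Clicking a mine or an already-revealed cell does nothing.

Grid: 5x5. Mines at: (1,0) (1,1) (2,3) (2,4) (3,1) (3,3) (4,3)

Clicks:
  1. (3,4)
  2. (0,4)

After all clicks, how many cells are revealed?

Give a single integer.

Click 1 (3,4) count=4: revealed 1 new [(3,4)] -> total=1
Click 2 (0,4) count=0: revealed 6 new [(0,2) (0,3) (0,4) (1,2) (1,3) (1,4)] -> total=7

Answer: 7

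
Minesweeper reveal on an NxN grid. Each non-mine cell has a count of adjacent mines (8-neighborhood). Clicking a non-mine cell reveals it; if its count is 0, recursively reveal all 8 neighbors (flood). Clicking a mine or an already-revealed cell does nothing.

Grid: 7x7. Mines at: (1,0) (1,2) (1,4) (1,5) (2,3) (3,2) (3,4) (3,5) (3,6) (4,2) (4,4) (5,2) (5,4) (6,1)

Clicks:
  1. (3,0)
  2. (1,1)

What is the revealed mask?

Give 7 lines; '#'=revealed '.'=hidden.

Click 1 (3,0) count=0: revealed 8 new [(2,0) (2,1) (3,0) (3,1) (4,0) (4,1) (5,0) (5,1)] -> total=8
Click 2 (1,1) count=2: revealed 1 new [(1,1)] -> total=9

Answer: .......
.#.....
##.....
##.....
##.....
##.....
.......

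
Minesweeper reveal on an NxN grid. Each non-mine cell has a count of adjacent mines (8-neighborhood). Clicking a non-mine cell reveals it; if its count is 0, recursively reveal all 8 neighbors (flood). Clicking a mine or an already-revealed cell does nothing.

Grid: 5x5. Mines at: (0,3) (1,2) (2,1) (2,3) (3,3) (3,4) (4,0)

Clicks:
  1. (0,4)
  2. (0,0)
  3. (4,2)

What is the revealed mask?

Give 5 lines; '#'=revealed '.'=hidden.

Answer: ##..#
##...
.....
.....
..#..

Derivation:
Click 1 (0,4) count=1: revealed 1 new [(0,4)] -> total=1
Click 2 (0,0) count=0: revealed 4 new [(0,0) (0,1) (1,0) (1,1)] -> total=5
Click 3 (4,2) count=1: revealed 1 new [(4,2)] -> total=6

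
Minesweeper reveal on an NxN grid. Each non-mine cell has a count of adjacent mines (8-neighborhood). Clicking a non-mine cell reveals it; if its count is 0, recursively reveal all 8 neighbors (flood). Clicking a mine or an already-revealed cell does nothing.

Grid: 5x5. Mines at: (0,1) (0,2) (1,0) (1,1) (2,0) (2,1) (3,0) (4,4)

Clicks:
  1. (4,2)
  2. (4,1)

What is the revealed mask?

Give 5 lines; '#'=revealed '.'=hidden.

Click 1 (4,2) count=0: revealed 6 new [(3,1) (3,2) (3,3) (4,1) (4,2) (4,3)] -> total=6
Click 2 (4,1) count=1: revealed 0 new [(none)] -> total=6

Answer: .....
.....
.....
.###.
.###.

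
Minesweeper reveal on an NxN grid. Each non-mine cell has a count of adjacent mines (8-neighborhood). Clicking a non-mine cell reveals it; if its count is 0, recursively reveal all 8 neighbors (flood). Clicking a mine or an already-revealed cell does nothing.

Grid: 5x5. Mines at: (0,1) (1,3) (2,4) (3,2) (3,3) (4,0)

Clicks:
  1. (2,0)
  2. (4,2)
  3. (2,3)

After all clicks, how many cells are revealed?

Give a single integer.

Click 1 (2,0) count=0: revealed 6 new [(1,0) (1,1) (2,0) (2,1) (3,0) (3,1)] -> total=6
Click 2 (4,2) count=2: revealed 1 new [(4,2)] -> total=7
Click 3 (2,3) count=4: revealed 1 new [(2,3)] -> total=8

Answer: 8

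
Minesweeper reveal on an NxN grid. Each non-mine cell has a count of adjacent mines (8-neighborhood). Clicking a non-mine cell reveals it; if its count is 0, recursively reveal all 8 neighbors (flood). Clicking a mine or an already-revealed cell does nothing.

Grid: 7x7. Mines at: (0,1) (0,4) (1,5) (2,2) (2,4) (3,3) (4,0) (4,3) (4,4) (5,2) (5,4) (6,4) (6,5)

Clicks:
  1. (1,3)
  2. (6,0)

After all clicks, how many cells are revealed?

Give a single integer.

Answer: 5

Derivation:
Click 1 (1,3) count=3: revealed 1 new [(1,3)] -> total=1
Click 2 (6,0) count=0: revealed 4 new [(5,0) (5,1) (6,0) (6,1)] -> total=5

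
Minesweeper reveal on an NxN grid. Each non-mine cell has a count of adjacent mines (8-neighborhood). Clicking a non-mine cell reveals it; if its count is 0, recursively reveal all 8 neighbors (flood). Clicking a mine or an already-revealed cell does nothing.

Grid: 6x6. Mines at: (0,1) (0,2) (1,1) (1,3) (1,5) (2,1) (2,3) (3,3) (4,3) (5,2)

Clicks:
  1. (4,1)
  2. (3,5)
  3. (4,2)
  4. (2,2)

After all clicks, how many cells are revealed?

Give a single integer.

Answer: 11

Derivation:
Click 1 (4,1) count=1: revealed 1 new [(4,1)] -> total=1
Click 2 (3,5) count=0: revealed 8 new [(2,4) (2,5) (3,4) (3,5) (4,4) (4,5) (5,4) (5,5)] -> total=9
Click 3 (4,2) count=3: revealed 1 new [(4,2)] -> total=10
Click 4 (2,2) count=5: revealed 1 new [(2,2)] -> total=11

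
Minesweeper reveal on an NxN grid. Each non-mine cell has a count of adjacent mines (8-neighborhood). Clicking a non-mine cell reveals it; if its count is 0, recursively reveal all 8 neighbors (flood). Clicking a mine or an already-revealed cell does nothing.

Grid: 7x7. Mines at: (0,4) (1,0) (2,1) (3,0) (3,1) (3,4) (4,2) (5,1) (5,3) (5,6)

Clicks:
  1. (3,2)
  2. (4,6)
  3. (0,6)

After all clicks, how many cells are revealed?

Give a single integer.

Click 1 (3,2) count=3: revealed 1 new [(3,2)] -> total=1
Click 2 (4,6) count=1: revealed 1 new [(4,6)] -> total=2
Click 3 (0,6) count=0: revealed 9 new [(0,5) (0,6) (1,5) (1,6) (2,5) (2,6) (3,5) (3,6) (4,5)] -> total=11

Answer: 11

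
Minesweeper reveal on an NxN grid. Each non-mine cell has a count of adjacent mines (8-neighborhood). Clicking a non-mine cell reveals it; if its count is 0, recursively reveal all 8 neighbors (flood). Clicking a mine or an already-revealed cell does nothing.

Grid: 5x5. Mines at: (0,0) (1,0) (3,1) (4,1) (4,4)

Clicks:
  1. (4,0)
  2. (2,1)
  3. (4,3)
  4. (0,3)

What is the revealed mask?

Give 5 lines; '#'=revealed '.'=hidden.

Answer: .####
.####
.####
..###
#..#.

Derivation:
Click 1 (4,0) count=2: revealed 1 new [(4,0)] -> total=1
Click 2 (2,1) count=2: revealed 1 new [(2,1)] -> total=2
Click 3 (4,3) count=1: revealed 1 new [(4,3)] -> total=3
Click 4 (0,3) count=0: revealed 14 new [(0,1) (0,2) (0,3) (0,4) (1,1) (1,2) (1,3) (1,4) (2,2) (2,3) (2,4) (3,2) (3,3) (3,4)] -> total=17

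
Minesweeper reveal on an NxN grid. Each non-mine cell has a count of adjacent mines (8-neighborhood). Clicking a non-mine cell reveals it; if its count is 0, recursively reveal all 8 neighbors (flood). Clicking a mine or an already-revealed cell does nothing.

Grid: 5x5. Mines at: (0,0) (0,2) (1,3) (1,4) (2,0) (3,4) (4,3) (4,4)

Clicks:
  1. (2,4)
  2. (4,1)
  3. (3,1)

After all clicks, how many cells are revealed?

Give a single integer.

Answer: 7

Derivation:
Click 1 (2,4) count=3: revealed 1 new [(2,4)] -> total=1
Click 2 (4,1) count=0: revealed 6 new [(3,0) (3,1) (3,2) (4,0) (4,1) (4,2)] -> total=7
Click 3 (3,1) count=1: revealed 0 new [(none)] -> total=7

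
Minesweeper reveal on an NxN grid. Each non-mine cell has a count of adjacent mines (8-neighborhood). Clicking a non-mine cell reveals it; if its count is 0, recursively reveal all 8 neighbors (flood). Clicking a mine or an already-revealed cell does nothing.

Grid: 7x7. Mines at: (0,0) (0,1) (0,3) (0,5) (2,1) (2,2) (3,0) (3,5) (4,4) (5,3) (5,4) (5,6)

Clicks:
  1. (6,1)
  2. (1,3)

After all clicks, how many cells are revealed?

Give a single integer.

Click 1 (6,1) count=0: revealed 9 new [(4,0) (4,1) (4,2) (5,0) (5,1) (5,2) (6,0) (6,1) (6,2)] -> total=9
Click 2 (1,3) count=2: revealed 1 new [(1,3)] -> total=10

Answer: 10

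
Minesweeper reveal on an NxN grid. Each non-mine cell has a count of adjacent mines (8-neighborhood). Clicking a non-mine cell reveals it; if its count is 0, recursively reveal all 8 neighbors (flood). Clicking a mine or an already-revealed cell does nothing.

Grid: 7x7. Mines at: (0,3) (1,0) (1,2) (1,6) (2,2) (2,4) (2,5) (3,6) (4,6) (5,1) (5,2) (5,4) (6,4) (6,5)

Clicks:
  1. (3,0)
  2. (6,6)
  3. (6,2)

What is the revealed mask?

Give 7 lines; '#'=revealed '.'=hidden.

Click 1 (3,0) count=0: revealed 6 new [(2,0) (2,1) (3,0) (3,1) (4,0) (4,1)] -> total=6
Click 2 (6,6) count=1: revealed 1 new [(6,6)] -> total=7
Click 3 (6,2) count=2: revealed 1 new [(6,2)] -> total=8

Answer: .......
.......
##.....
##.....
##.....
.......
..#...#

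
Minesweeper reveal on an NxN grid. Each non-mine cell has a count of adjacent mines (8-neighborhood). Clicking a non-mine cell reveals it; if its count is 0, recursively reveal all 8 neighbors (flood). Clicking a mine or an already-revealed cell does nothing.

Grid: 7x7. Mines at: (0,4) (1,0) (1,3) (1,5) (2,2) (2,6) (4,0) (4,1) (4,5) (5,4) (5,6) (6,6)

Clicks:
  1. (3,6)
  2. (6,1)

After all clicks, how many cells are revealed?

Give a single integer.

Click 1 (3,6) count=2: revealed 1 new [(3,6)] -> total=1
Click 2 (6,1) count=0: revealed 8 new [(5,0) (5,1) (5,2) (5,3) (6,0) (6,1) (6,2) (6,3)] -> total=9

Answer: 9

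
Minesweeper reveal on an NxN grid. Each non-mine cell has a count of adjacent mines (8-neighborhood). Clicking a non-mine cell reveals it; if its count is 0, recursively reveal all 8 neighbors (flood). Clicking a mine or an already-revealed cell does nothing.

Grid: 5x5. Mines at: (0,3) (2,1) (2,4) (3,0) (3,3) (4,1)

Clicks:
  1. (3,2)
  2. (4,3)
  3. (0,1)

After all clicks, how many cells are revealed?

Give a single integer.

Answer: 8

Derivation:
Click 1 (3,2) count=3: revealed 1 new [(3,2)] -> total=1
Click 2 (4,3) count=1: revealed 1 new [(4,3)] -> total=2
Click 3 (0,1) count=0: revealed 6 new [(0,0) (0,1) (0,2) (1,0) (1,1) (1,2)] -> total=8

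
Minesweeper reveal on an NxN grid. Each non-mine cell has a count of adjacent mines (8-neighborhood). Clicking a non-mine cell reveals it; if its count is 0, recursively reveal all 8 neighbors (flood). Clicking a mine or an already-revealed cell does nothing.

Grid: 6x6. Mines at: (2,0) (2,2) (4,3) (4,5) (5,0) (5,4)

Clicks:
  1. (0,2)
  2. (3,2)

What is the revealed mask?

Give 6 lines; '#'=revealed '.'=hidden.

Answer: ######
######
...###
..####
......
......

Derivation:
Click 1 (0,2) count=0: revealed 18 new [(0,0) (0,1) (0,2) (0,3) (0,4) (0,5) (1,0) (1,1) (1,2) (1,3) (1,4) (1,5) (2,3) (2,4) (2,5) (3,3) (3,4) (3,5)] -> total=18
Click 2 (3,2) count=2: revealed 1 new [(3,2)] -> total=19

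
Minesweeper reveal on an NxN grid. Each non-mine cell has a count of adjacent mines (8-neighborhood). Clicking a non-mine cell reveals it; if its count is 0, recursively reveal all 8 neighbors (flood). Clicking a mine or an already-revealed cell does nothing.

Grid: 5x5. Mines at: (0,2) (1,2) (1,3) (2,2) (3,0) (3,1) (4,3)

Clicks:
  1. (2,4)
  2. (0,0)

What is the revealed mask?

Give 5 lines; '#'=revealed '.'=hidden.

Answer: ##...
##...
##..#
.....
.....

Derivation:
Click 1 (2,4) count=1: revealed 1 new [(2,4)] -> total=1
Click 2 (0,0) count=0: revealed 6 new [(0,0) (0,1) (1,0) (1,1) (2,0) (2,1)] -> total=7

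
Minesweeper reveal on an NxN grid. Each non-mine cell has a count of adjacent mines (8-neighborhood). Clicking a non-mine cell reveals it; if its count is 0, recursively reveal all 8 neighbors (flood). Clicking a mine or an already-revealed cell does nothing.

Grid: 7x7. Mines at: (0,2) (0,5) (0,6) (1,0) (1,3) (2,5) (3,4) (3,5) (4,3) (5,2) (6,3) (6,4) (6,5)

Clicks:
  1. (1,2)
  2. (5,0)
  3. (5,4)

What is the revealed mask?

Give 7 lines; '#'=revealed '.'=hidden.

Click 1 (1,2) count=2: revealed 1 new [(1,2)] -> total=1
Click 2 (5,0) count=0: revealed 13 new [(2,0) (2,1) (2,2) (3,0) (3,1) (3,2) (4,0) (4,1) (4,2) (5,0) (5,1) (6,0) (6,1)] -> total=14
Click 3 (5,4) count=4: revealed 1 new [(5,4)] -> total=15

Answer: .......
..#....
###....
###....
###....
##..#..
##.....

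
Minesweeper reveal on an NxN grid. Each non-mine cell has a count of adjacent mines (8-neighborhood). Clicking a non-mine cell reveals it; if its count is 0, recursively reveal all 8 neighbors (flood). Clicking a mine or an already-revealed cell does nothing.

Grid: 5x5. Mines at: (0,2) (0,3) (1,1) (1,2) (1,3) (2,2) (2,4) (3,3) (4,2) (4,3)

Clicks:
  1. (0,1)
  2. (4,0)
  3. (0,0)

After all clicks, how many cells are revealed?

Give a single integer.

Answer: 8

Derivation:
Click 1 (0,1) count=3: revealed 1 new [(0,1)] -> total=1
Click 2 (4,0) count=0: revealed 6 new [(2,0) (2,1) (3,0) (3,1) (4,0) (4,1)] -> total=7
Click 3 (0,0) count=1: revealed 1 new [(0,0)] -> total=8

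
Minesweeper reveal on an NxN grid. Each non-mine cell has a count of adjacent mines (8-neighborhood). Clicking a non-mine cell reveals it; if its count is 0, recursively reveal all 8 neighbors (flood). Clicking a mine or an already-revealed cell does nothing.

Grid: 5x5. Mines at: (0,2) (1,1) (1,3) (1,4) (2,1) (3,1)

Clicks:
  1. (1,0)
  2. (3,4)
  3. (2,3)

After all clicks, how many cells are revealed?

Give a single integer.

Click 1 (1,0) count=2: revealed 1 new [(1,0)] -> total=1
Click 2 (3,4) count=0: revealed 9 new [(2,2) (2,3) (2,4) (3,2) (3,3) (3,4) (4,2) (4,3) (4,4)] -> total=10
Click 3 (2,3) count=2: revealed 0 new [(none)] -> total=10

Answer: 10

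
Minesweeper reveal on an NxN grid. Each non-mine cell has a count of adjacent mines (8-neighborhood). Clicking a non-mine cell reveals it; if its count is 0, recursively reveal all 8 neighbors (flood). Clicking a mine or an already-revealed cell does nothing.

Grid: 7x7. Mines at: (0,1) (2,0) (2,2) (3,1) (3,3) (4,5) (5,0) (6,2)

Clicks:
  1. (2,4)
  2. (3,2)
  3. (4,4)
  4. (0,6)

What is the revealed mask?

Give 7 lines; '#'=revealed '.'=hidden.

Answer: ..#####
..#####
...####
..#.###
....#..
.......
.......

Derivation:
Click 1 (2,4) count=1: revealed 1 new [(2,4)] -> total=1
Click 2 (3,2) count=3: revealed 1 new [(3,2)] -> total=2
Click 3 (4,4) count=2: revealed 1 new [(4,4)] -> total=3
Click 4 (0,6) count=0: revealed 16 new [(0,2) (0,3) (0,4) (0,5) (0,6) (1,2) (1,3) (1,4) (1,5) (1,6) (2,3) (2,5) (2,6) (3,4) (3,5) (3,6)] -> total=19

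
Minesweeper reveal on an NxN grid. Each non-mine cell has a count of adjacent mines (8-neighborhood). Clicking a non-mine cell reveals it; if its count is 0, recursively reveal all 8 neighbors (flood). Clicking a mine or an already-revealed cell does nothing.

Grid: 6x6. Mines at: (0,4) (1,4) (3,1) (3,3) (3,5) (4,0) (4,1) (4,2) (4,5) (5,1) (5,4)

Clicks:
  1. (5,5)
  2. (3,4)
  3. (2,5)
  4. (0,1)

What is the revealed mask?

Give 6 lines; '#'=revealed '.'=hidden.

Click 1 (5,5) count=2: revealed 1 new [(5,5)] -> total=1
Click 2 (3,4) count=3: revealed 1 new [(3,4)] -> total=2
Click 3 (2,5) count=2: revealed 1 new [(2,5)] -> total=3
Click 4 (0,1) count=0: revealed 12 new [(0,0) (0,1) (0,2) (0,3) (1,0) (1,1) (1,2) (1,3) (2,0) (2,1) (2,2) (2,3)] -> total=15

Answer: ####..
####..
####.#
....#.
......
.....#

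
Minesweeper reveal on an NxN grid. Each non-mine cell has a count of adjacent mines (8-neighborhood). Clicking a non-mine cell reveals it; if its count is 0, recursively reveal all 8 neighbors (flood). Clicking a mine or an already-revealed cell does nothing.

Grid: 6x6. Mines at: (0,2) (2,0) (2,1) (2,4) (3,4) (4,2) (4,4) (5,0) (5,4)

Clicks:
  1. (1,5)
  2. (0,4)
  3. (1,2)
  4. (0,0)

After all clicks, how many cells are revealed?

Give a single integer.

Answer: 11

Derivation:
Click 1 (1,5) count=1: revealed 1 new [(1,5)] -> total=1
Click 2 (0,4) count=0: revealed 5 new [(0,3) (0,4) (0,5) (1,3) (1,4)] -> total=6
Click 3 (1,2) count=2: revealed 1 new [(1,2)] -> total=7
Click 4 (0,0) count=0: revealed 4 new [(0,0) (0,1) (1,0) (1,1)] -> total=11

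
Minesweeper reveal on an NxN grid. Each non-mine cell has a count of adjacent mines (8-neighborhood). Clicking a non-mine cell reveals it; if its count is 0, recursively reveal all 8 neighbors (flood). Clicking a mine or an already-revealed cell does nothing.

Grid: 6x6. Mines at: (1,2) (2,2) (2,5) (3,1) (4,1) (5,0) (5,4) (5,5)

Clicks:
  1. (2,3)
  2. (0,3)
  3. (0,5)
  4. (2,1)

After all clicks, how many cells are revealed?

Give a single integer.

Click 1 (2,3) count=2: revealed 1 new [(2,3)] -> total=1
Click 2 (0,3) count=1: revealed 1 new [(0,3)] -> total=2
Click 3 (0,5) count=0: revealed 5 new [(0,4) (0,5) (1,3) (1,4) (1,5)] -> total=7
Click 4 (2,1) count=3: revealed 1 new [(2,1)] -> total=8

Answer: 8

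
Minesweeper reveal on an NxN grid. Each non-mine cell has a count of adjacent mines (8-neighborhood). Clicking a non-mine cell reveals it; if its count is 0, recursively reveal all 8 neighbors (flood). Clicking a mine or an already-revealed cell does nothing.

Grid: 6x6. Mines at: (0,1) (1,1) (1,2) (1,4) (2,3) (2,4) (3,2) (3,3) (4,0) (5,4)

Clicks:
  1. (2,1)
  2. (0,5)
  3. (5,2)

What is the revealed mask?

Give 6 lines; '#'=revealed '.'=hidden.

Click 1 (2,1) count=3: revealed 1 new [(2,1)] -> total=1
Click 2 (0,5) count=1: revealed 1 new [(0,5)] -> total=2
Click 3 (5,2) count=0: revealed 6 new [(4,1) (4,2) (4,3) (5,1) (5,2) (5,3)] -> total=8

Answer: .....#
......
.#....
......
.###..
.###..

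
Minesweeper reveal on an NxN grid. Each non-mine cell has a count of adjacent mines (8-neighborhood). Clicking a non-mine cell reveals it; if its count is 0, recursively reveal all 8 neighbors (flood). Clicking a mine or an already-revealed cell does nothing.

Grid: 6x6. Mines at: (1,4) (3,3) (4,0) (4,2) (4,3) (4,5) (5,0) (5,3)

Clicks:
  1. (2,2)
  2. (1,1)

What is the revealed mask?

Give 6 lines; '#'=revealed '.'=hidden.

Click 1 (2,2) count=1: revealed 1 new [(2,2)] -> total=1
Click 2 (1,1) count=0: revealed 14 new [(0,0) (0,1) (0,2) (0,3) (1,0) (1,1) (1,2) (1,3) (2,0) (2,1) (2,3) (3,0) (3,1) (3,2)] -> total=15

Answer: ####..
####..
####..
###...
......
......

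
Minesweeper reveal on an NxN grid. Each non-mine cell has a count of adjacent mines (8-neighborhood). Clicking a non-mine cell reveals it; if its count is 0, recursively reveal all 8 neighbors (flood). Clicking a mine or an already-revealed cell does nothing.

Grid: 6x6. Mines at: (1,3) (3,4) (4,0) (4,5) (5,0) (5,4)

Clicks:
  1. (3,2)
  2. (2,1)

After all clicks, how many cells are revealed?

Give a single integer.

Click 1 (3,2) count=0: revealed 20 new [(0,0) (0,1) (0,2) (1,0) (1,1) (1,2) (2,0) (2,1) (2,2) (2,3) (3,0) (3,1) (3,2) (3,3) (4,1) (4,2) (4,3) (5,1) (5,2) (5,3)] -> total=20
Click 2 (2,1) count=0: revealed 0 new [(none)] -> total=20

Answer: 20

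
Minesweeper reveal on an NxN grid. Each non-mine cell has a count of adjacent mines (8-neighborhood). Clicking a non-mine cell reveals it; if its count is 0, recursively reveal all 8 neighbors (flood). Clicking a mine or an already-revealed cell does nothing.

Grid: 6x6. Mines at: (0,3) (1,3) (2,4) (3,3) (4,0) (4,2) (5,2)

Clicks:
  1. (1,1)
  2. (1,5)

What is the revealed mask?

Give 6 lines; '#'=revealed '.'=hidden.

Click 1 (1,1) count=0: revealed 12 new [(0,0) (0,1) (0,2) (1,0) (1,1) (1,2) (2,0) (2,1) (2,2) (3,0) (3,1) (3,2)] -> total=12
Click 2 (1,5) count=1: revealed 1 new [(1,5)] -> total=13

Answer: ###...
###..#
###...
###...
......
......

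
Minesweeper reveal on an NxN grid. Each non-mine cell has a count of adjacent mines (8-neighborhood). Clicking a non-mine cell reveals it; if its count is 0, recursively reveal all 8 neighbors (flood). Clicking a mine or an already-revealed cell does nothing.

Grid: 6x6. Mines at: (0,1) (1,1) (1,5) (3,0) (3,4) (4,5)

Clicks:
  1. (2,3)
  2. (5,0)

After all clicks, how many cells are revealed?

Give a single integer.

Answer: 16

Derivation:
Click 1 (2,3) count=1: revealed 1 new [(2,3)] -> total=1
Click 2 (5,0) count=0: revealed 15 new [(2,1) (2,2) (3,1) (3,2) (3,3) (4,0) (4,1) (4,2) (4,3) (4,4) (5,0) (5,1) (5,2) (5,3) (5,4)] -> total=16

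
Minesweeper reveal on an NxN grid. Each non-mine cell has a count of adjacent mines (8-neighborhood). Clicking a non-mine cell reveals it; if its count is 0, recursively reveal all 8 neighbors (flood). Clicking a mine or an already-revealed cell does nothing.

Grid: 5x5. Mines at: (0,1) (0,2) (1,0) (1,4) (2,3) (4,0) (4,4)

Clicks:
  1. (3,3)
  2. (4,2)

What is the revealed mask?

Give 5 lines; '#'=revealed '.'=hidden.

Answer: .....
.....
.....
.###.
.###.

Derivation:
Click 1 (3,3) count=2: revealed 1 new [(3,3)] -> total=1
Click 2 (4,2) count=0: revealed 5 new [(3,1) (3,2) (4,1) (4,2) (4,3)] -> total=6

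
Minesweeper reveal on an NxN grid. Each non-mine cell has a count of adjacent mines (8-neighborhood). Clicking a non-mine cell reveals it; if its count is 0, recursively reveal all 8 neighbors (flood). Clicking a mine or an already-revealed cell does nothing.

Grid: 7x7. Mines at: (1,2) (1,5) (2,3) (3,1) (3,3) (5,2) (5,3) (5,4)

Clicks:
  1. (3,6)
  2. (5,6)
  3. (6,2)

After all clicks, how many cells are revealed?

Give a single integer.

Answer: 14

Derivation:
Click 1 (3,6) count=0: revealed 13 new [(2,4) (2,5) (2,6) (3,4) (3,5) (3,6) (4,4) (4,5) (4,6) (5,5) (5,6) (6,5) (6,6)] -> total=13
Click 2 (5,6) count=0: revealed 0 new [(none)] -> total=13
Click 3 (6,2) count=2: revealed 1 new [(6,2)] -> total=14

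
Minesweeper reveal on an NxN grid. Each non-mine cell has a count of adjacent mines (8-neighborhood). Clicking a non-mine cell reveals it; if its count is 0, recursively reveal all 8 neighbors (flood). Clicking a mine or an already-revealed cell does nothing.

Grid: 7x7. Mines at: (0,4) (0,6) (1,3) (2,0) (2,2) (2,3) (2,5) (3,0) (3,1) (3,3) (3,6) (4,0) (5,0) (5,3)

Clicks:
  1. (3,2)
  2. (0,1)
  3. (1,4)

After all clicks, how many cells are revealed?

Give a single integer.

Click 1 (3,2) count=4: revealed 1 new [(3,2)] -> total=1
Click 2 (0,1) count=0: revealed 6 new [(0,0) (0,1) (0,2) (1,0) (1,1) (1,2)] -> total=7
Click 3 (1,4) count=4: revealed 1 new [(1,4)] -> total=8

Answer: 8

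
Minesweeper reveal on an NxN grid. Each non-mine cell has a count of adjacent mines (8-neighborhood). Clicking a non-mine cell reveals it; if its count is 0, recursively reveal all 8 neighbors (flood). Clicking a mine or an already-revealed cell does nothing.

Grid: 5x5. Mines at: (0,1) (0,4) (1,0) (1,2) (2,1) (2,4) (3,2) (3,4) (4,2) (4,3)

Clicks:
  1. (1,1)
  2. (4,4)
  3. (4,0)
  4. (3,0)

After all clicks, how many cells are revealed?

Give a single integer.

Answer: 6

Derivation:
Click 1 (1,1) count=4: revealed 1 new [(1,1)] -> total=1
Click 2 (4,4) count=2: revealed 1 new [(4,4)] -> total=2
Click 3 (4,0) count=0: revealed 4 new [(3,0) (3,1) (4,0) (4,1)] -> total=6
Click 4 (3,0) count=1: revealed 0 new [(none)] -> total=6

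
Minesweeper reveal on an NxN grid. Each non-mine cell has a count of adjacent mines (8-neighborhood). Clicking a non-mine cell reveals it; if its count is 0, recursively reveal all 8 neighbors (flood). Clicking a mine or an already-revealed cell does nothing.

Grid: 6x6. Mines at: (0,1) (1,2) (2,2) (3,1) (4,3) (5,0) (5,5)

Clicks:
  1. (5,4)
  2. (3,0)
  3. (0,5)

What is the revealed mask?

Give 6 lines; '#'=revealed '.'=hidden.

Click 1 (5,4) count=2: revealed 1 new [(5,4)] -> total=1
Click 2 (3,0) count=1: revealed 1 new [(3,0)] -> total=2
Click 3 (0,5) count=0: revealed 14 new [(0,3) (0,4) (0,5) (1,3) (1,4) (1,5) (2,3) (2,4) (2,5) (3,3) (3,4) (3,5) (4,4) (4,5)] -> total=16

Answer: ...###
...###
...###
#..###
....##
....#.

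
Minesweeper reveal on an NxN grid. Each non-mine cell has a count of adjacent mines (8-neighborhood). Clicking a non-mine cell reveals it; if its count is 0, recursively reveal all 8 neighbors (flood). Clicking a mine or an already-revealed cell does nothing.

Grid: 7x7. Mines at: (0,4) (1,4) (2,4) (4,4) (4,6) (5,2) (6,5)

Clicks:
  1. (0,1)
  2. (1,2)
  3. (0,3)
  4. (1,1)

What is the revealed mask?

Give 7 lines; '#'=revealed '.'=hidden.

Click 1 (0,1) count=0: revealed 24 new [(0,0) (0,1) (0,2) (0,3) (1,0) (1,1) (1,2) (1,3) (2,0) (2,1) (2,2) (2,3) (3,0) (3,1) (3,2) (3,3) (4,0) (4,1) (4,2) (4,3) (5,0) (5,1) (6,0) (6,1)] -> total=24
Click 2 (1,2) count=0: revealed 0 new [(none)] -> total=24
Click 3 (0,3) count=2: revealed 0 new [(none)] -> total=24
Click 4 (1,1) count=0: revealed 0 new [(none)] -> total=24

Answer: ####...
####...
####...
####...
####...
##.....
##.....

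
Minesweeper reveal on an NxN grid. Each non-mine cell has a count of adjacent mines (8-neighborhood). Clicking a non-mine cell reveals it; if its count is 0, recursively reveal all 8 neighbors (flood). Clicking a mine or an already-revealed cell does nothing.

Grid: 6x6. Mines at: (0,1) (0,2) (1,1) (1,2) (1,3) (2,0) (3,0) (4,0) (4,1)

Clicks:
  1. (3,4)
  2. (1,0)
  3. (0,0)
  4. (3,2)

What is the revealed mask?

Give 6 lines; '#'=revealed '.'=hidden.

Answer: #...##
#...##
..####
..####
..####
..####

Derivation:
Click 1 (3,4) count=0: revealed 20 new [(0,4) (0,5) (1,4) (1,5) (2,2) (2,3) (2,4) (2,5) (3,2) (3,3) (3,4) (3,5) (4,2) (4,3) (4,4) (4,5) (5,2) (5,3) (5,4) (5,5)] -> total=20
Click 2 (1,0) count=3: revealed 1 new [(1,0)] -> total=21
Click 3 (0,0) count=2: revealed 1 new [(0,0)] -> total=22
Click 4 (3,2) count=1: revealed 0 new [(none)] -> total=22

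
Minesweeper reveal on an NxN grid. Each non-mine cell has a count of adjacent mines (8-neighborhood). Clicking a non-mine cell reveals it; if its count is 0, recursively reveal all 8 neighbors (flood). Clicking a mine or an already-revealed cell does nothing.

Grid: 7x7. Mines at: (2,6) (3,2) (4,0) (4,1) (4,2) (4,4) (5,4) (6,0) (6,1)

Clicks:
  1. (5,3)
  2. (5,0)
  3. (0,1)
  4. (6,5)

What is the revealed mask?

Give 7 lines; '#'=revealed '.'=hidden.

Answer: #######
#######
######.
##.###.
.......
#..#...
.....#.

Derivation:
Click 1 (5,3) count=3: revealed 1 new [(5,3)] -> total=1
Click 2 (5,0) count=4: revealed 1 new [(5,0)] -> total=2
Click 3 (0,1) count=0: revealed 25 new [(0,0) (0,1) (0,2) (0,3) (0,4) (0,5) (0,6) (1,0) (1,1) (1,2) (1,3) (1,4) (1,5) (1,6) (2,0) (2,1) (2,2) (2,3) (2,4) (2,5) (3,0) (3,1) (3,3) (3,4) (3,5)] -> total=27
Click 4 (6,5) count=1: revealed 1 new [(6,5)] -> total=28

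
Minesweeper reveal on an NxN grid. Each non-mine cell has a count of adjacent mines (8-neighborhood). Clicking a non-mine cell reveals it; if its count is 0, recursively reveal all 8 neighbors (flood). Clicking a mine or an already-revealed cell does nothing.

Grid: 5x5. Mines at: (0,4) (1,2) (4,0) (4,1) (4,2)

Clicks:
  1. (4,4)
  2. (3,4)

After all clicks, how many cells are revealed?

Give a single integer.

Click 1 (4,4) count=0: revealed 8 new [(1,3) (1,4) (2,3) (2,4) (3,3) (3,4) (4,3) (4,4)] -> total=8
Click 2 (3,4) count=0: revealed 0 new [(none)] -> total=8

Answer: 8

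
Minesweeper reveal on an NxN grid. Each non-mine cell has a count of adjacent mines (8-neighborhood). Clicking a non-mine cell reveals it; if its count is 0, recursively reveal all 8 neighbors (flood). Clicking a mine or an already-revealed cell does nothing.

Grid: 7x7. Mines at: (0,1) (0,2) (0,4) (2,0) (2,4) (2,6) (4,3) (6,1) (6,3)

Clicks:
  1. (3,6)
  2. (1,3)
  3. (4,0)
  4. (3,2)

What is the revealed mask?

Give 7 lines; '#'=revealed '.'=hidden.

Click 1 (3,6) count=1: revealed 1 new [(3,6)] -> total=1
Click 2 (1,3) count=3: revealed 1 new [(1,3)] -> total=2
Click 3 (4,0) count=0: revealed 9 new [(3,0) (3,1) (3,2) (4,0) (4,1) (4,2) (5,0) (5,1) (5,2)] -> total=11
Click 4 (3,2) count=1: revealed 0 new [(none)] -> total=11

Answer: .......
...#...
.......
###...#
###....
###....
.......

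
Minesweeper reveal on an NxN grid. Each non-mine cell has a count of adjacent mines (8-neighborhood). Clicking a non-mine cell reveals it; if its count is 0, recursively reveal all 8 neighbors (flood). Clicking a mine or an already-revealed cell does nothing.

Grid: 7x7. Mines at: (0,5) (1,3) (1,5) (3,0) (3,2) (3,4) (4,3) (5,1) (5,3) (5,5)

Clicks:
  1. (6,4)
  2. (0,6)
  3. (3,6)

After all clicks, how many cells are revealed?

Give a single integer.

Answer: 8

Derivation:
Click 1 (6,4) count=2: revealed 1 new [(6,4)] -> total=1
Click 2 (0,6) count=2: revealed 1 new [(0,6)] -> total=2
Click 3 (3,6) count=0: revealed 6 new [(2,5) (2,6) (3,5) (3,6) (4,5) (4,6)] -> total=8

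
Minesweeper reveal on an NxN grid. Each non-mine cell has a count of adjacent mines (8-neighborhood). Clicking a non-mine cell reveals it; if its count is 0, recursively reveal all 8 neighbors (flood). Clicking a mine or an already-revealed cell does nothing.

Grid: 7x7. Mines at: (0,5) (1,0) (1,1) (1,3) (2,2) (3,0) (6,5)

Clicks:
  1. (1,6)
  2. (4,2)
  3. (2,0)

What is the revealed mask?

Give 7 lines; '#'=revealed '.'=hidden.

Click 1 (1,6) count=1: revealed 1 new [(1,6)] -> total=1
Click 2 (4,2) count=0: revealed 31 new [(1,4) (1,5) (2,3) (2,4) (2,5) (2,6) (3,1) (3,2) (3,3) (3,4) (3,5) (3,6) (4,0) (4,1) (4,2) (4,3) (4,4) (4,5) (4,6) (5,0) (5,1) (5,2) (5,3) (5,4) (5,5) (5,6) (6,0) (6,1) (6,2) (6,3) (6,4)] -> total=32
Click 3 (2,0) count=3: revealed 1 new [(2,0)] -> total=33

Answer: .......
....###
#..####
.######
#######
#######
#####..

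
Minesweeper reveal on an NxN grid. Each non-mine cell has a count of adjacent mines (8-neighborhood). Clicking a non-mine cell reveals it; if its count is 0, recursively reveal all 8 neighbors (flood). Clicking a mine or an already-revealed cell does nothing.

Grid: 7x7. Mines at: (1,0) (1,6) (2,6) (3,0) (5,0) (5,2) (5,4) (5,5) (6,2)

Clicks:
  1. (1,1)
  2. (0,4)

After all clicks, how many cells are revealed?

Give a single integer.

Click 1 (1,1) count=1: revealed 1 new [(1,1)] -> total=1
Click 2 (0,4) count=0: revealed 24 new [(0,1) (0,2) (0,3) (0,4) (0,5) (1,2) (1,3) (1,4) (1,5) (2,1) (2,2) (2,3) (2,4) (2,5) (3,1) (3,2) (3,3) (3,4) (3,5) (4,1) (4,2) (4,3) (4,4) (4,5)] -> total=25

Answer: 25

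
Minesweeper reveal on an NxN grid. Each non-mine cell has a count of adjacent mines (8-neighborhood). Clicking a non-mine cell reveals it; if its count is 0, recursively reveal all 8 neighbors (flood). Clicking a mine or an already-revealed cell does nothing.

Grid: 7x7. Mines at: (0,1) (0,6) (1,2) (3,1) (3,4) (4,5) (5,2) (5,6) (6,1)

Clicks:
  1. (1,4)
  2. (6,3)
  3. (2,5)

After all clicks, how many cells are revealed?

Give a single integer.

Answer: 10

Derivation:
Click 1 (1,4) count=0: revealed 9 new [(0,3) (0,4) (0,5) (1,3) (1,4) (1,5) (2,3) (2,4) (2,5)] -> total=9
Click 2 (6,3) count=1: revealed 1 new [(6,3)] -> total=10
Click 3 (2,5) count=1: revealed 0 new [(none)] -> total=10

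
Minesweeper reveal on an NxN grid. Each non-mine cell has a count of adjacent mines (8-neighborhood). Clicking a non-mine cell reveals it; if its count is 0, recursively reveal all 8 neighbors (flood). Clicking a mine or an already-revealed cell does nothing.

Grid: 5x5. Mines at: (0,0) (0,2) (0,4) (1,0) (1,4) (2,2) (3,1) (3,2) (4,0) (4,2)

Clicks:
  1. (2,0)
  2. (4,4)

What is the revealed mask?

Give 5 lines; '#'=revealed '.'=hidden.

Click 1 (2,0) count=2: revealed 1 new [(2,0)] -> total=1
Click 2 (4,4) count=0: revealed 6 new [(2,3) (2,4) (3,3) (3,4) (4,3) (4,4)] -> total=7

Answer: .....
.....
#..##
...##
...##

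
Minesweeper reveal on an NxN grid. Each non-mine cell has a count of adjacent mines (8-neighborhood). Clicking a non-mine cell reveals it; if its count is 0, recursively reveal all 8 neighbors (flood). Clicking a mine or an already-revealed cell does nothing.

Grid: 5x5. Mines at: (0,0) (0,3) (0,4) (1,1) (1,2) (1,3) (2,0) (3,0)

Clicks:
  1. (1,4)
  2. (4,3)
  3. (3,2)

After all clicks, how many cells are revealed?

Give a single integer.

Answer: 13

Derivation:
Click 1 (1,4) count=3: revealed 1 new [(1,4)] -> total=1
Click 2 (4,3) count=0: revealed 12 new [(2,1) (2,2) (2,3) (2,4) (3,1) (3,2) (3,3) (3,4) (4,1) (4,2) (4,3) (4,4)] -> total=13
Click 3 (3,2) count=0: revealed 0 new [(none)] -> total=13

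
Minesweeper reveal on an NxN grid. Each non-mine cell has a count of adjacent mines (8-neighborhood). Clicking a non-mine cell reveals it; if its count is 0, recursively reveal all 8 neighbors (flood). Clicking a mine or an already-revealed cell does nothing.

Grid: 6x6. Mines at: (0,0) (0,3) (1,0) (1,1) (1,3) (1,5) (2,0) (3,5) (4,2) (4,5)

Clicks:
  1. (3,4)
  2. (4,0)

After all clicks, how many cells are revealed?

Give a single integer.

Click 1 (3,4) count=2: revealed 1 new [(3,4)] -> total=1
Click 2 (4,0) count=0: revealed 6 new [(3,0) (3,1) (4,0) (4,1) (5,0) (5,1)] -> total=7

Answer: 7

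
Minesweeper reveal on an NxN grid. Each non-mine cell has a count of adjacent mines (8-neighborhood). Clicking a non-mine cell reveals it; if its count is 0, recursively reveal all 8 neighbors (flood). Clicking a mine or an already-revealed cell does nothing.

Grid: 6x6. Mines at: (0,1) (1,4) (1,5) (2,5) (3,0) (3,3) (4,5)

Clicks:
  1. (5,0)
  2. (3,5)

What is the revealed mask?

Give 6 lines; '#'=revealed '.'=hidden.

Answer: ......
......
......
.....#
#####.
#####.

Derivation:
Click 1 (5,0) count=0: revealed 10 new [(4,0) (4,1) (4,2) (4,3) (4,4) (5,0) (5,1) (5,2) (5,3) (5,4)] -> total=10
Click 2 (3,5) count=2: revealed 1 new [(3,5)] -> total=11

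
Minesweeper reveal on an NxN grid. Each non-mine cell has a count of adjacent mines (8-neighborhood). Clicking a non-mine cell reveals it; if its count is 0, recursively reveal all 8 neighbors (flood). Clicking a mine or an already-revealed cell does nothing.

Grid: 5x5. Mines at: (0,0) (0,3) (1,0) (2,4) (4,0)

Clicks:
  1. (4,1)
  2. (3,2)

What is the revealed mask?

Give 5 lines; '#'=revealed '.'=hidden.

Answer: .....
.###.
.###.
.####
.####

Derivation:
Click 1 (4,1) count=1: revealed 1 new [(4,1)] -> total=1
Click 2 (3,2) count=0: revealed 13 new [(1,1) (1,2) (1,3) (2,1) (2,2) (2,3) (3,1) (3,2) (3,3) (3,4) (4,2) (4,3) (4,4)] -> total=14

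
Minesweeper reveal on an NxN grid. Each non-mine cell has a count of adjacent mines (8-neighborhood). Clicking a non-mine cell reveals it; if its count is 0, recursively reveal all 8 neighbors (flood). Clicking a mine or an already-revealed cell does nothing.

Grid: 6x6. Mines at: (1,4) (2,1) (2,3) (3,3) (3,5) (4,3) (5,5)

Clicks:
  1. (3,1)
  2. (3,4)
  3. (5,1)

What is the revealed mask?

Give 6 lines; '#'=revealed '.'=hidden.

Click 1 (3,1) count=1: revealed 1 new [(3,1)] -> total=1
Click 2 (3,4) count=4: revealed 1 new [(3,4)] -> total=2
Click 3 (5,1) count=0: revealed 8 new [(3,0) (3,2) (4,0) (4,1) (4,2) (5,0) (5,1) (5,2)] -> total=10

Answer: ......
......
......
###.#.
###...
###...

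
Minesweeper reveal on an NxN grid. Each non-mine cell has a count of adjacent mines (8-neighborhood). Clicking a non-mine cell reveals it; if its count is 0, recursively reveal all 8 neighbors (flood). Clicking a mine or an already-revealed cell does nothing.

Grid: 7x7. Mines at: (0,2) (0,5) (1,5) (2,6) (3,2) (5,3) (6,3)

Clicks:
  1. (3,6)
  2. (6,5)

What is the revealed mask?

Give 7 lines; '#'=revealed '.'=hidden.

Click 1 (3,6) count=1: revealed 1 new [(3,6)] -> total=1
Click 2 (6,5) count=0: revealed 16 new [(2,3) (2,4) (2,5) (3,3) (3,4) (3,5) (4,3) (4,4) (4,5) (4,6) (5,4) (5,5) (5,6) (6,4) (6,5) (6,6)] -> total=17

Answer: .......
.......
...###.
...####
...####
....###
....###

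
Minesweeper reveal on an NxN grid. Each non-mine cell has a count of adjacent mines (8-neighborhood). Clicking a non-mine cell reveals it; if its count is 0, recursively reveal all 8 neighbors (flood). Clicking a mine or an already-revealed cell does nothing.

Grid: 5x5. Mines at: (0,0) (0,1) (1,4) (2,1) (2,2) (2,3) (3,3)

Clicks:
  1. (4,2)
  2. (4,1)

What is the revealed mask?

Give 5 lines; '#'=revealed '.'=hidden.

Answer: .....
.....
.....
###..
###..

Derivation:
Click 1 (4,2) count=1: revealed 1 new [(4,2)] -> total=1
Click 2 (4,1) count=0: revealed 5 new [(3,0) (3,1) (3,2) (4,0) (4,1)] -> total=6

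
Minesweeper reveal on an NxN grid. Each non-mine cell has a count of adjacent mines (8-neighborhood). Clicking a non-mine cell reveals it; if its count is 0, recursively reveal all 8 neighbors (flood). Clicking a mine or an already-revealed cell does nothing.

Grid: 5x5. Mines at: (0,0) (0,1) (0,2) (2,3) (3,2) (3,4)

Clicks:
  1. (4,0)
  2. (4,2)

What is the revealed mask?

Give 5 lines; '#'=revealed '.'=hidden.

Answer: .....
##...
##...
##...
###..

Derivation:
Click 1 (4,0) count=0: revealed 8 new [(1,0) (1,1) (2,0) (2,1) (3,0) (3,1) (4,0) (4,1)] -> total=8
Click 2 (4,2) count=1: revealed 1 new [(4,2)] -> total=9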